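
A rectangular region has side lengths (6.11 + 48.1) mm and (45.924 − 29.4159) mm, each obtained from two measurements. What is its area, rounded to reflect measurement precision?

6.11 + 48.1 = 54.21, limited to 1 d.p. → 3 s.f.; 45.924 − 29.4159 = 16.5081, limited to 3 d.p. → 5 s.f.
Carrying full precision, 54.21 × 16.5081 = 894.904101; keep min(3, 5) = 3 s.f.
Rounded to 3 significant figures: 895 mm².

895 mm²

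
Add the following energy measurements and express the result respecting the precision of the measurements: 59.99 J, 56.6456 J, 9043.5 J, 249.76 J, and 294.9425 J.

59.99 J + 56.6456 J + 9043.5 J + 249.76 J + 294.9425 J = 9704.8381 J.
Addition/subtraction keeps the fewest decimal places: 59.99 → 2 decimal places, 56.6456 → 4 decimal places, 9043.5 → 1 decimal place, 249.76 → 2 decimal places, 294.9425 → 4 decimal places; limit is 1.
Rounded to 1 decimal place: 9704.8 J.

9704.8 J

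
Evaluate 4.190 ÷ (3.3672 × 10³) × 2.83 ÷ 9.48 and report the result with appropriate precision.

4.190 ÷ (3.3672 × 10³) × 2.83 ÷ 9.48 = 0.000371469540356…
Multiplication/division keeps the fewest significant figures: 4.190 → 4 s.f., 3.3672 × 10³ → 5 s.f., 2.83 → 3 s.f., 9.48 → 3 s.f.; limit is 3.
Rounded to 3 significant figures: 3.71 × 10⁻⁴.

3.71 × 10⁻⁴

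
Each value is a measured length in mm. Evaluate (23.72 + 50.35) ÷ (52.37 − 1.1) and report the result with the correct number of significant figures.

1.44

23.72 + 50.35 = 74.07, limited to 2 d.p. → 4 s.f.; 52.37 − 1.1 = 51.27, limited to 1 d.p. → 3 s.f.
Carrying full precision, 74.07 ÷ 51.27 = 1.44470450556…; keep min(4, 3) = 3 s.f.
Rounded to 3 significant figures: 1.44.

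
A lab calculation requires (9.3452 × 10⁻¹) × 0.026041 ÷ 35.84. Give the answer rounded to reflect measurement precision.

6.790 × 10⁻⁴

(9.3452 × 10⁻¹) × 0.026041 ÷ 35.84 = 0.000679013262277…
Multiplication/division keeps the fewest significant figures: 9.3452 × 10⁻¹ → 5 s.f., 0.026041 → 5 s.f., 35.84 → 4 s.f.; limit is 4.
Rounded to 4 significant figures: 6.790 × 10⁻⁴.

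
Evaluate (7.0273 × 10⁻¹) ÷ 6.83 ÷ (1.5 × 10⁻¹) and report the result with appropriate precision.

0.69

(7.0273 × 10⁻¹) ÷ 6.83 ÷ (1.5 × 10⁻¹) = 0.685924841386…
Multiplication/division keeps the fewest significant figures: 7.0273 × 10⁻¹ → 5 s.f., 6.83 → 3 s.f., 1.5 × 10⁻¹ → 2 s.f.; limit is 2.
Rounded to 2 significant figures: 0.69.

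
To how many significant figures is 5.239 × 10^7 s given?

4

5.239 × 10^7: in scientific notation every digit of the coefficient is significant.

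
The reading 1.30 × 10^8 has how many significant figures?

1.30 × 10^8: in scientific notation every digit of the coefficient is significant.

3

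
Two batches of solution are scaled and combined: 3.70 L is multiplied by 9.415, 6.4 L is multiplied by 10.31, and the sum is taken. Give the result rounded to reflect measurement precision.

3.70 × 9.415 = 34.8355 → 34.8 L (3 s.f., last digit at the 10^-1 place).
6.4 × 10.31 = 65.984 → 66 L (2 s.f., last digit at the 10^0 place).
Sum: 100.8195 L; keep the coarser place, 10^0.
Result: 101 L.

101 L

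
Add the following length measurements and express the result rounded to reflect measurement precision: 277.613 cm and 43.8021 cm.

277.613 cm + 43.8021 cm = 321.4151 cm.
Addition/subtraction keeps the fewest decimal places: 277.613 → 3 decimal places, 43.8021 → 4 decimal places; limit is 3.
Rounded to 3 decimal places: 321.415 cm.

321.415 cm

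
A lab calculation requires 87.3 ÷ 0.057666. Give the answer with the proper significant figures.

87.3 ÷ 0.057666 = 1513.89033399…
Multiplication/division keeps the fewest significant figures: 87.3 → 3 s.f., 0.057666 → 5 s.f.; limit is 3.
Rounded to 3 significant figures: 1.51 × 10³.

1.51 × 10³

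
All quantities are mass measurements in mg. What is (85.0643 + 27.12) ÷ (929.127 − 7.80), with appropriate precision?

0.12176

85.0643 + 27.12 = 112.1843, limited to 2 d.p. → 5 s.f.; 929.127 − 7.80 = 921.327, limited to 2 d.p. → 5 s.f.
Carrying full precision, 112.1843 ÷ 921.327 = 0.121763825439…; keep min(5, 5) = 5 s.f.
Rounded to 5 significant figures: 0.12176.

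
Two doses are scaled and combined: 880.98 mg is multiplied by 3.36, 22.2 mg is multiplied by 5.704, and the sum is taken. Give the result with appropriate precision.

3.09 × 10^3 mg

880.98 × 3.36 = 2960.0928 → 2.96 × 10^3 mg (3 s.f., last digit at the 10^1 place).
22.2 × 5.704 = 126.6288 → 127 mg (3 s.f., last digit at the 10^0 place).
Sum: 3086.7216 mg; keep the coarser place, 10^1.
Result: 3.09 × 10^3 mg.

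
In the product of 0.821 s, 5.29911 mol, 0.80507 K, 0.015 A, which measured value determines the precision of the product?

0.015 A

0.821 s → 3 s.f.; 5.29911 mol → 6 s.f.; 0.80507 K → 5 s.f.; 0.015 A → 2 s.f.
The fewest is 2 significant figures, from 0.015 A.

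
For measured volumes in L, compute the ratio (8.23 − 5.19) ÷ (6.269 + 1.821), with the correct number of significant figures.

8.23 − 5.19 = 3.04, limited to 2 d.p. → 3 s.f.; 6.269 + 1.821 = 8.090, limited to 3 d.p. → 4 s.f.
Carrying full precision, 3.04 ÷ 8.090 = 0.375772558714…; keep min(3, 4) = 3 s.f.
Rounded to 3 significant figures: 3.76 × 10^-1.

3.76 × 10^-1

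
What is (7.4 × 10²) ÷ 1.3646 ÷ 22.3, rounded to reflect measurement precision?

(7.4 × 10²) ÷ 1.3646 ÷ 22.3 = 24.3176436335…
Multiplication/division keeps the fewest significant figures: 7.4 × 10² → 2 s.f., 1.3646 → 5 s.f., 22.3 → 3 s.f.; limit is 2.
Rounded to 2 significant figures: 24.

24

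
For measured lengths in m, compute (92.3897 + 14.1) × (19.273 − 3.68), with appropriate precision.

1.660 × 10^3 m²

92.3897 + 14.1 = 106.4897, limited to 1 d.p. → 4 s.f.; 19.273 − 3.68 = 15.593, limited to 2 d.p. → 4 s.f.
Carrying full precision, 106.4897 × 15.593 = 1660.4938921; keep min(4, 4) = 4 s.f.
Rounded to 4 significant figures: 1.660 × 10^3 m².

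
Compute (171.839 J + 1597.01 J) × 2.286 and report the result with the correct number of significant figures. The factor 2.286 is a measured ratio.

4044 J

171.839 J + 1597.01 J = 1768.849 J; the sum is limited to 2 decimal places (6 s.f.).
Carrying full precision, 1768.849 × 2.286 = 4043.588814 J; 2.286 has 4 s.f., so the result keeps min(6, 4) = 4 s.f.
Rounded to 4 significant figures: 4044 J.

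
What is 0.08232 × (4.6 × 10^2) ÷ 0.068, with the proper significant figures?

5.6 × 10^2

0.08232 × (4.6 × 10^2) ÷ 0.068 = 556.870588235…
Multiplication/division keeps the fewest significant figures: 0.08232 → 4 s.f., 4.6 × 10^2 → 2 s.f., 0.068 → 2 s.f.; limit is 2.
Rounded to 2 significant figures: 5.6 × 10^2.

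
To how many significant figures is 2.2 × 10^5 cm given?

2

2.2 × 10^5: in scientific notation every digit of the coefficient is significant.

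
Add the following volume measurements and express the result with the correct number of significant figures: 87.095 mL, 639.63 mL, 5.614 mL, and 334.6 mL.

87.095 mL + 639.63 mL + 5.614 mL + 334.6 mL = 1066.939 mL.
Addition/subtraction keeps the fewest decimal places: 87.095 → 3 decimal places, 639.63 → 2 decimal places, 5.614 → 3 decimal places, 334.6 → 1 decimal place; limit is 1.
Rounded to 1 decimal place: 1066.9 mL.

1066.9 mL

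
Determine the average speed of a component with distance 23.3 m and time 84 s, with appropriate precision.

0.28 m/s

average speed = 23.3 m ÷ 84 s = 0.277380952381… m/s.
23.3 has 3 significant figures; 84 has 2.
Division/multiplication keeps the fewest: 2 significant figures.
Rounded: 0.28 m/s.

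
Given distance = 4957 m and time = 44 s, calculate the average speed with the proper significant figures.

average speed = 4957 m ÷ 44 s = 112.659090909… m/s.
4957 has 4 significant figures; 44 has 2.
Division/multiplication keeps the fewest: 2 significant figures.
Rounded: 1.1 × 10^2 m/s.

1.1 × 10^2 m/s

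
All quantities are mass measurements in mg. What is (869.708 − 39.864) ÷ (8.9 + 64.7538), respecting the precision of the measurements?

869.708 − 39.864 = 829.844, limited to 3 d.p. → 6 s.f.; 8.9 + 64.7538 = 73.6538, limited to 1 d.p. → 3 s.f.
Carrying full precision, 829.844 ÷ 73.6538 = 11.2668185484…; keep min(6, 3) = 3 s.f.
Rounded to 3 significant figures: 11.3.

11.3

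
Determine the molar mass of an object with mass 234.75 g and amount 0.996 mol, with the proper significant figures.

molar mass = 234.75 g ÷ 0.996 mol = 235.692771084… g/mol.
234.75 has 5 significant figures; 0.996 has 3.
Division/multiplication keeps the fewest: 3 significant figures.
Rounded: 236 g/mol.

236 g/mol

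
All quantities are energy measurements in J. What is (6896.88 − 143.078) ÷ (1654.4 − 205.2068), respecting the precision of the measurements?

6896.88 − 143.078 = 6753.802, limited to 2 d.p. → 6 s.f.; 1654.4 − 205.2068 = 1449.1932, limited to 1 d.p. → 5 s.f.
Carrying full precision, 6753.802 ÷ 1449.1932 = 4.66038758669…; keep min(6, 5) = 5 s.f.
Rounded to 5 significant figures: 4.6604.

4.6604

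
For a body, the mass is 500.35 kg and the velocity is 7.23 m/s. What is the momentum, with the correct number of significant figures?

momentum = 500.35 kg × 7.23 m/s = 3617.5305 kg·m/s.
500.35 has 5 significant figures; 7.23 has 3.
Division/multiplication keeps the fewest: 3 significant figures.
Rounded: 3.62 × 10^3 kg·m/s.

3.62 × 10^3 kg·m/s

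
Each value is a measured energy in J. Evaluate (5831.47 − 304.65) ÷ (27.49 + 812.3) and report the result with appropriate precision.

6.581

5831.47 − 304.65 = 5526.82, limited to 2 d.p. → 6 s.f.; 27.49 + 812.3 = 839.79, limited to 1 d.p. → 4 s.f.
Carrying full precision, 5526.82 ÷ 839.79 = 6.58119291728…; keep min(6, 4) = 4 s.f.
Rounded to 4 significant figures: 6.581.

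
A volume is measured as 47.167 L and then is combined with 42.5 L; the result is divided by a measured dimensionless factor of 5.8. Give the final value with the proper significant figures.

47.167 L + 42.5 L = 89.667 L; the sum is limited to 1 decimal place (3 s.f.).
Carrying full precision, 89.667 ÷ 5.8 = 15.4598275862… L; 5.8 has 2 s.f., so the result keeps min(3, 2) = 2 s.f.
Rounded to 2 significant figures: 15 L.

15 L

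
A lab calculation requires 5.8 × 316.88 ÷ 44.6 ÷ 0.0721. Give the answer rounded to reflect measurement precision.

5.7 × 10^2

5.8 × 316.88 ÷ 44.6 ÷ 0.0721 = 571.547987038…
Multiplication/division keeps the fewest significant figures: 5.8 → 2 s.f., 316.88 → 5 s.f., 44.6 → 3 s.f., 0.0721 → 3 s.f.; limit is 2.
Rounded to 2 significant figures: 5.7 × 10^2.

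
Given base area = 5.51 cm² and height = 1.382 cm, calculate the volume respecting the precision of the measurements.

7.61 cm³

volume = 5.51 cm² × 1.382 cm = 7.61482 cm³.
5.51 has 3 significant figures; 1.382 has 4.
Division/multiplication keeps the fewest: 3 significant figures.
Rounded: 7.61 cm³.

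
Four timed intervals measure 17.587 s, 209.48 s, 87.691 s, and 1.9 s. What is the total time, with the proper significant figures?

17.587 s + 209.48 s + 87.691 s + 1.9 s = 316.658 s.
Addition/subtraction keeps the fewest decimal places: 17.587 → 3 decimal places, 209.48 → 2 decimal places, 87.691 → 3 decimal places, 1.9 → 1 decimal place; limit is 1.
Rounded to 1 decimal place: 316.7 s.

316.7 s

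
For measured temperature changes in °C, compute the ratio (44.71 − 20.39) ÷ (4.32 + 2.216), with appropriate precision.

44.71 − 20.39 = 24.32, limited to 2 d.p. → 4 s.f.; 4.32 + 2.216 = 6.536, limited to 2 d.p. → 3 s.f.
Carrying full precision, 24.32 ÷ 6.536 = 3.72093023256…; keep min(4, 3) = 3 s.f.
Rounded to 3 significant figures: 3.72.

3.72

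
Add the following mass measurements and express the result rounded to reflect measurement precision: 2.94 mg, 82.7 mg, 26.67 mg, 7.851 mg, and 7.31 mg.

127.5 mg

2.94 mg + 82.7 mg + 26.67 mg + 7.851 mg + 7.31 mg = 127.471 mg.
Addition/subtraction keeps the fewest decimal places: 2.94 → 2 decimal places, 82.7 → 1 decimal place, 26.67 → 2 decimal places, 7.851 → 3 decimal places, 7.31 → 2 decimal places; limit is 1.
Rounded to 1 decimal place: 127.5 mg.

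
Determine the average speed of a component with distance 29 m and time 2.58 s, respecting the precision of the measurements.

11 m/s

average speed = 29 m ÷ 2.58 s = 11.2403100775… m/s.
29 has 2 significant figures; 2.58 has 3.
Division/multiplication keeps the fewest: 2 significant figures.
Rounded: 11 m/s.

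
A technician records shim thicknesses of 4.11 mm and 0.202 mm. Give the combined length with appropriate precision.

4.11 mm + 0.202 mm = 4.312 mm.
Addition/subtraction keeps the fewest decimal places: 4.11 → 2 decimal places, 0.202 → 3 decimal places; limit is 2.
Rounded to 2 decimal places: 4.31 mm.

4.31 mm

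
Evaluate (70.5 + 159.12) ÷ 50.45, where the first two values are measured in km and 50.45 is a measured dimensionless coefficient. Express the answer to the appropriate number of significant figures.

4.551 km

70.5 km + 159.12 km = 229.62 km; the sum is limited to 1 decimal place (4 s.f.).
Carrying full precision, 229.62 ÷ 50.45 = 4.5514370664… km; 50.45 has 4 s.f., so the result keeps min(4, 4) = 4 s.f.
Rounded to 4 significant figures: 4.551 km.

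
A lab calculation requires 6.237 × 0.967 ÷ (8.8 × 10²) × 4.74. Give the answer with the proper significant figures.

6.237 × 0.967 ÷ (8.8 × 10²) × 4.74 = 0.03248612325
Multiplication/division keeps the fewest significant figures: 6.237 → 4 s.f., 0.967 → 3 s.f., 8.8 × 10² → 2 s.f., 4.74 → 3 s.f.; limit is 2.
Rounded to 2 significant figures: 0.032.

0.032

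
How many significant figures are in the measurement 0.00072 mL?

0.00072: leading zeros are not significant.

2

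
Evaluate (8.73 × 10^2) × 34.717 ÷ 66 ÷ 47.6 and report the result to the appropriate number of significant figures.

9.6

(8.73 × 10^2) × 34.717 ÷ 66 ÷ 47.6 = 9.6472946906…
Multiplication/division keeps the fewest significant figures: 8.73 × 10^2 → 3 s.f., 34.717 → 5 s.f., 66 → 2 s.f., 47.6 → 3 s.f.; limit is 2.
Rounded to 2 significant figures: 9.6.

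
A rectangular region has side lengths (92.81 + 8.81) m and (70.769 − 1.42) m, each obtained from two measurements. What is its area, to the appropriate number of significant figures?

92.81 + 8.81 = 101.62, limited to 2 d.p. → 5 s.f.; 70.769 − 1.42 = 69.349, limited to 2 d.p. → 4 s.f.
Carrying full precision, 101.62 × 69.349 = 7047.24538; keep min(5, 4) = 4 s.f.
Rounded to 4 significant figures: 7047 m².

7047 m²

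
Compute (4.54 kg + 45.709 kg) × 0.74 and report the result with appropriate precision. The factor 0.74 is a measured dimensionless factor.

37 kg

4.54 kg + 45.709 kg = 50.249 kg; the sum is limited to 2 decimal places (4 s.f.).
Carrying full precision, 50.249 × 0.74 = 37.18426 kg; 0.74 has 2 s.f., so the result keeps min(4, 2) = 2 s.f.
Rounded to 2 significant figures: 37 kg.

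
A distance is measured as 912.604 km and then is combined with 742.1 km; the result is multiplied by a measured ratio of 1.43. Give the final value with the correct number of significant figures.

912.604 km + 742.1 km = 1654.704 km; the sum is limited to 1 decimal place (5 s.f.).
Carrying full precision, 1654.704 × 1.43 = 2366.22672 km; 1.43 has 3 s.f., so the result keeps min(5, 3) = 3 s.f.
Rounded to 3 significant figures: 2.37 × 10³ km.

2.37 × 10³ km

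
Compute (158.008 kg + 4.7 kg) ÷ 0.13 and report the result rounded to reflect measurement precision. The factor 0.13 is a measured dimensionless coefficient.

158.008 kg + 4.7 kg = 162.708 kg; the sum is limited to 1 decimal place (4 s.f.).
Carrying full precision, 162.708 ÷ 0.13 = 1251.6 kg; 0.13 has 2 s.f., so the result keeps min(4, 2) = 2 s.f.
Rounded to 2 significant figures: 1.3 × 10³ kg.

1.3 × 10³ kg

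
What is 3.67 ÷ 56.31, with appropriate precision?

0.0652

3.67 ÷ 56.31 = 0.065174924525…
Multiplication/division keeps the fewest significant figures: 3.67 → 3 s.f., 56.31 → 4 s.f.; limit is 3.
Rounded to 3 significant figures: 0.0652.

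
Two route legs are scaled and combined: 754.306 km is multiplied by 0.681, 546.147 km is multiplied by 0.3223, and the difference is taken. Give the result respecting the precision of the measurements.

338 km

754.306 × 0.681 = 513.682386 → 514 km (3 s.f., last digit at the 10^0 place).
546.147 × 0.3223 = 176.0231781 → 176.0 km (4 s.f., last digit at the 10^-1 place).
Difference: 337.6592079 km; keep the coarser place, 10^0.
Result: 338 km.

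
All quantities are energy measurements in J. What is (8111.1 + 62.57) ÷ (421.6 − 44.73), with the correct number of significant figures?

8111.1 + 62.57 = 8173.67, limited to 1 d.p. → 5 s.f.; 421.6 − 44.73 = 376.87, limited to 1 d.p. → 4 s.f.
Carrying full precision, 8173.67 ÷ 376.87 = 21.6883010057…; keep min(5, 4) = 4 s.f.
Rounded to 4 significant figures: 21.69.

21.69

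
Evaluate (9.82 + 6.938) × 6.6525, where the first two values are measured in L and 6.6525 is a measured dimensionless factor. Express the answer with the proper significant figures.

111.5 L

9.82 L + 6.938 L = 16.758 L; the sum is limited to 2 decimal places (4 s.f.).
Carrying full precision, 16.758 × 6.6525 = 111.482595 L; 6.6525 has 5 s.f., so the result keeps min(4, 5) = 4 s.f.
Rounded to 4 significant figures: 111.5 L.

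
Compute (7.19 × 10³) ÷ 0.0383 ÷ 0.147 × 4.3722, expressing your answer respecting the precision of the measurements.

(7.19 × 10³) ÷ 0.0383 ÷ 0.147 × 4.3722 = 5583580.75345…
Multiplication/division keeps the fewest significant figures: 7.19 × 10³ → 3 s.f., 0.0383 → 3 s.f., 0.147 → 3 s.f., 4.3722 → 5 s.f.; limit is 3.
Rounded to 3 significant figures: 5.58 × 10⁶.

5.58 × 10⁶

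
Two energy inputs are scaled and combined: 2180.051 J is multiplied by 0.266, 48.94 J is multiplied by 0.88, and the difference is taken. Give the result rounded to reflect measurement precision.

537 J

2180.051 × 0.266 = 579.893566 → 580. J (3 s.f., last digit at the 10^0 place).
48.94 × 0.88 = 43.0672 → 43 J (2 s.f., last digit at the 10^0 place).
Difference: 536.826366 J; keep the coarser place, 10^0.
Result: 537 J.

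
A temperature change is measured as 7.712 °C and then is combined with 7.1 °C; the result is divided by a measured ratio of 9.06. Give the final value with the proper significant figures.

1.63 °C

7.712 °C + 7.1 °C = 14.812 °C; the sum is limited to 1 decimal place (3 s.f.).
Carrying full precision, 14.812 ÷ 9.06 = 1.6348785872… °C; 9.06 has 3 s.f., so the result keeps min(3, 3) = 3 s.f.
Rounded to 3 significant figures: 1.63 °C.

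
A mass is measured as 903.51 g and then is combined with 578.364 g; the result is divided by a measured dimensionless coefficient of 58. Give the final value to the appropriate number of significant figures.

903.51 g + 578.364 g = 1481.874 g; the sum is limited to 2 decimal places (6 s.f.).
Carrying full precision, 1481.874 ÷ 58 = 25.5495517241… g; 58 has 2 s.f., so the result keeps min(6, 2) = 2 s.f.
Rounded to 2 significant figures: 26 g.

26 g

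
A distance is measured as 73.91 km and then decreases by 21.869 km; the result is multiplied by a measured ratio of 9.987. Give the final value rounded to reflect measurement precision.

73.91 km − 21.869 km = 52.041 km; the difference is limited to 2 decimal places (4 s.f.).
Carrying full precision, 52.041 × 9.987 = 519.733467 km; 9.987 has 4 s.f., so the result keeps min(4, 4) = 4 s.f.
Rounded to 4 significant figures: 519.7 km.

519.7 km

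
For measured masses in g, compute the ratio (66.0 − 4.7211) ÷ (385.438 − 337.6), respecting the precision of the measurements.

1.28

66.0 − 4.7211 = 61.2789, limited to 1 d.p. → 3 s.f.; 385.438 − 337.6 = 47.838, limited to 1 d.p. → 3 s.f.
Carrying full precision, 61.2789 ÷ 47.838 = 1.28096701367…; keep min(3, 3) = 3 s.f.
Rounded to 3 significant figures: 1.28.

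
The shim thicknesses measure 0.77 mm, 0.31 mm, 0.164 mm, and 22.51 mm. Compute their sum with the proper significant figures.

0.77 mm + 0.31 mm + 0.164 mm + 22.51 mm = 23.754 mm.
Addition/subtraction keeps the fewest decimal places: 0.77 → 2 decimal places, 0.31 → 2 decimal places, 0.164 → 3 decimal places, 22.51 → 2 decimal places; limit is 2.
Rounded to 2 decimal places: 23.75 mm.

23.75 mm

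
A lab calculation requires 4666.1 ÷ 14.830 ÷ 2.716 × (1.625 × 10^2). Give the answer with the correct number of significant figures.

1.883 × 10^4

4666.1 ÷ 14.830 ÷ 2.716 × (1.625 × 10^2) = 18825.0652709…
Multiplication/division keeps the fewest significant figures: 4666.1 → 5 s.f., 14.830 → 5 s.f., 2.716 → 4 s.f., 1.625 × 10^2 → 4 s.f.; limit is 4.
Rounded to 4 significant figures: 1.883 × 10^4.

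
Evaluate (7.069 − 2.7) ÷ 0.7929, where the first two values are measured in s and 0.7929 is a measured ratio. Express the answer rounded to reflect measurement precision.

5.5 s

7.069 s − 2.7 s = 4.369 s; the difference is limited to 1 decimal place (2 s.f.).
Carrying full precision, 4.369 ÷ 0.7929 = 5.51015260436… s; 0.7929 has 4 s.f., so the result keeps min(2, 4) = 2 s.f.
Rounded to 2 significant figures: 5.5 s.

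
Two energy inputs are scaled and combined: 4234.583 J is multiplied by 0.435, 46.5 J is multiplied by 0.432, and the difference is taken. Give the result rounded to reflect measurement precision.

4234.583 × 0.435 = 1842.043605 → 1.84 × 10^3 J (3 s.f., last digit at the 10^1 place).
46.5 × 0.432 = 20.088 → 20.1 J (3 s.f., last digit at the 10^-1 place).
Difference: 1821.955605 J; keep the coarser place, 10^1.
Result: 1.82 × 10^3 J.

1.82 × 10^3 J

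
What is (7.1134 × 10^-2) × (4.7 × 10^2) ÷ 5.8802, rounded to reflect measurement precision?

(7.1134 × 10^-2) × (4.7 × 10^2) ÷ 5.8802 = 5.68568756165…
Multiplication/division keeps the fewest significant figures: 7.1134 × 10^-2 → 5 s.f., 4.7 × 10^2 → 2 s.f., 5.8802 → 5 s.f.; limit is 2.
Rounded to 2 significant figures: 5.7.

5.7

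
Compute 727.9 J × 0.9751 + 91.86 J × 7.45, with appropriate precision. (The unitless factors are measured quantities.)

1394 J

727.9 × 0.9751 = 709.77529 → 709.8 J (4 s.f., last digit at the 10^-1 place).
91.86 × 7.45 = 684.357 → 684 J (3 s.f., last digit at the 10^0 place).
Sum: 1394.13229 J; keep the coarser place, 10^0.
Result: 1394 J.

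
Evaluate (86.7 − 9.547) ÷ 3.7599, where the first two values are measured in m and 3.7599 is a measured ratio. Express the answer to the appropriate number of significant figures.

20.5 m

86.7 m − 9.547 m = 77.153 m; the difference is limited to 1 decimal place (3 s.f.).
Carrying full precision, 77.153 ÷ 3.7599 = 20.5199606373… m; 3.7599 has 5 s.f., so the result keeps min(3, 5) = 3 s.f.
Rounded to 3 significant figures: 20.5 m.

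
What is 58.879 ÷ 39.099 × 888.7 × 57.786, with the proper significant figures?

58.879 ÷ 39.099 × 888.7 × 57.786 = 77334.376562…
Multiplication/division keeps the fewest significant figures: 58.879 → 5 s.f., 39.099 → 5 s.f., 888.7 → 4 s.f., 57.786 → 5 s.f.; limit is 4.
Rounded to 4 significant figures: 7.733 × 10⁴.

7.733 × 10⁴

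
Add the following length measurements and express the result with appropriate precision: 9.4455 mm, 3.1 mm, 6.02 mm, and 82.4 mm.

9.4455 mm + 3.1 mm + 6.02 mm + 82.4 mm = 100.9655 mm.
Addition/subtraction keeps the fewest decimal places: 9.4455 → 4 decimal places, 3.1 → 1 decimal place, 6.02 → 2 decimal places, 82.4 → 1 decimal place; limit is 1.
Rounded to 1 decimal place: 101.0 mm.

101.0 mm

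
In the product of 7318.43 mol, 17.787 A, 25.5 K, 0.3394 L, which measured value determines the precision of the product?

25.5 K

7318.43 mol → 6 s.f.; 17.787 A → 5 s.f.; 25.5 K → 3 s.f.; 0.3394 L → 4 s.f.
The fewest is 3 significant figures, from 25.5 K.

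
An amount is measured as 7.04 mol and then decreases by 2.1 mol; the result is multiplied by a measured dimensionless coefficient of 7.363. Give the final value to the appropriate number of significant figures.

36 mol

7.04 mol − 2.1 mol = 4.94 mol; the difference is limited to 1 decimal place (2 s.f.).
Carrying full precision, 4.94 × 7.363 = 36.37322 mol; 7.363 has 4 s.f., so the result keeps min(2, 4) = 2 s.f.
Rounded to 2 significant figures: 36 mol.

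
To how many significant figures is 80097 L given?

5

80097: zeros between nonzero digits are significant.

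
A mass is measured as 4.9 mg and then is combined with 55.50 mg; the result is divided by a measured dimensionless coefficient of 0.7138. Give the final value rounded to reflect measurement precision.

4.9 mg + 55.50 mg = 60.40 mg; the sum is limited to 1 decimal place (3 s.f.).
Carrying full precision, 60.40 ÷ 0.7138 = 84.6175399272… mg; 0.7138 has 4 s.f., so the result keeps min(3, 4) = 3 s.f.
Rounded to 3 significant figures: 84.6 mg.

84.6 mg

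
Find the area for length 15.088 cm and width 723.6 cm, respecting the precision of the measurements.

1.092 × 10⁴ cm²

area = 15.088 cm × 723.6 cm = 10917.6768 cm².
15.088 has 5 significant figures; 723.6 has 4.
Division/multiplication keeps the fewest: 4 significant figures.
Rounded: 1.092 × 10⁴ cm².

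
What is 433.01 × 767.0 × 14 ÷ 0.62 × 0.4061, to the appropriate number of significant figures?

433.01 × 767.0 × 14 ÷ 0.62 × 0.4061 = 3045528.2039
Multiplication/division keeps the fewest significant figures: 433.01 → 5 s.f., 767.0 → 4 s.f., 14 → 2 s.f., 0.62 → 2 s.f., 0.4061 → 4 s.f.; limit is 2.
Rounded to 2 significant figures: 3.0 × 10^6.

3.0 × 10^6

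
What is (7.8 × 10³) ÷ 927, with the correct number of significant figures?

(7.8 × 10³) ÷ 927 = 8.4142394822…
Multiplication/division keeps the fewest significant figures: 7.8 × 10³ → 2 s.f., 927 → 3 s.f.; limit is 2.
Rounded to 2 significant figures: 8.4.

8.4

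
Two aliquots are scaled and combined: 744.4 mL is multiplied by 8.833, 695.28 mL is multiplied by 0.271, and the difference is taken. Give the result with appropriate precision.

6387 mL

744.4 × 8.833 = 6575.2852 → 6575 mL (4 s.f., last digit at the 10^0 place).
695.28 × 0.271 = 188.42088 → 1.88 × 10² mL (3 s.f., last digit at the 10^0 place).
Difference: 6386.86432 mL; keep the coarser place, 10^0.
Result: 6387 mL.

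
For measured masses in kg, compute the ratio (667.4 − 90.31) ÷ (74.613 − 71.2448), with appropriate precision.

171.3

667.4 − 90.31 = 577.09, limited to 1 d.p. → 4 s.f.; 74.613 − 71.2448 = 3.3682, limited to 3 d.p. → 4 s.f.
Carrying full precision, 577.09 ÷ 3.3682 = 171.334837599…; keep min(4, 4) = 4 s.f.
Rounded to 4 significant figures: 171.3.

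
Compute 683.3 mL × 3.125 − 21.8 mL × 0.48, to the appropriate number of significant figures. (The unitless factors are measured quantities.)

2125 mL

683.3 × 3.125 = 2135.3125 → 2135 mL (4 s.f., last digit at the 10^0 place).
21.8 × 0.48 = 10.464 → 10. mL (2 s.f., last digit at the 10^0 place).
Difference: 2124.8485 mL; keep the coarser place, 10^0.
Result: 2125 mL.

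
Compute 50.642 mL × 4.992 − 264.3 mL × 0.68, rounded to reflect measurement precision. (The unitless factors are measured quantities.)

7 × 10¹ mL

50.642 × 4.992 = 252.804864 → 252.8 mL (4 s.f., last digit at the 10^-1 place).
264.3 × 0.68 = 179.724 → 1.8 × 10² mL (2 s.f., last digit at the 10^1 place).
Difference: 73.080864 mL; keep the coarser place, 10^1.
Result: 7 × 10¹ mL.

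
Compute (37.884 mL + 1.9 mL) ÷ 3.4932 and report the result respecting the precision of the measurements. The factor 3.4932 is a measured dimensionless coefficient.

11.4 mL

37.884 mL + 1.9 mL = 39.784 mL; the sum is limited to 1 decimal place (3 s.f.).
Carrying full precision, 39.784 ÷ 3.4932 = 11.3889843124… mL; 3.4932 has 5 s.f., so the result keeps min(3, 5) = 3 s.f.
Rounded to 3 significant figures: 11.4 mL.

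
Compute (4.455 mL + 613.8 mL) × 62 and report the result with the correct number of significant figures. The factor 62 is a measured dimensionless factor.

3.8 × 10⁴ mL

4.455 mL + 613.8 mL = 618.255 mL; the sum is limited to 1 decimal place (4 s.f.).
Carrying full precision, 618.255 × 62 = 38331.81 mL; 62 has 2 s.f., so the result keeps min(4, 2) = 2 s.f.
Rounded to 2 significant figures: 3.8 × 10⁴ mL.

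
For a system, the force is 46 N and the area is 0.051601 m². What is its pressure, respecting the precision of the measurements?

8.9 × 10² Pa

pressure = 46 N ÷ 0.051601 m² = 891.455591946… Pa.
46 has 2 significant figures; 0.051601 has 5.
Division/multiplication keeps the fewest: 2 significant figures.
Rounded: 8.9 × 10² Pa.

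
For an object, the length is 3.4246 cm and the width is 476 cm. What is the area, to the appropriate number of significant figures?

area = 3.4246 cm × 476 cm = 1630.1096 cm².
3.4246 has 5 significant figures; 476 has 3.
Division/multiplication keeps the fewest: 3 significant figures.
Rounded: 1.63 × 10^3 cm².

1.63 × 10^3 cm²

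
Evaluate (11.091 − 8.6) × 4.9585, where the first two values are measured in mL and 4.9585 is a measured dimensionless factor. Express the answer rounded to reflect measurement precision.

12 mL

11.091 mL − 8.6 mL = 2.491 mL; the difference is limited to 1 decimal place (2 s.f.).
Carrying full precision, 2.491 × 4.9585 = 12.3516235 mL; 4.9585 has 5 s.f., so the result keeps min(2, 5) = 2 s.f.
Rounded to 2 significant figures: 12 mL.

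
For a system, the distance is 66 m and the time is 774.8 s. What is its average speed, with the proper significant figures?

0.085 m/s

average speed = 66 m ÷ 774.8 s = 0.0851832731027… m/s.
66 has 2 significant figures; 774.8 has 4.
Division/multiplication keeps the fewest: 2 significant figures.
Rounded: 0.085 m/s.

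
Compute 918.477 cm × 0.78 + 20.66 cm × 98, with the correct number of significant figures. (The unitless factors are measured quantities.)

2.7 × 10³ cm

918.477 × 0.78 = 716.41206 → 7.2 × 10² cm (2 s.f., last digit at the 10^1 place).
20.66 × 98 = 2024.68 → 2.0 × 10³ cm (2 s.f., last digit at the 10^2 place).
Sum: 2741.09206 cm; keep the coarser place, 10^2.
Result: 2.7 × 10³ cm.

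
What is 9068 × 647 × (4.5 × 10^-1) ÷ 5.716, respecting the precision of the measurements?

9068 × 647 × (4.5 × 10^-1) ÷ 5.716 = 461887.368789…
Multiplication/division keeps the fewest significant figures: 9068 → 4 s.f., 647 → 3 s.f., 4.5 × 10^-1 → 2 s.f., 5.716 → 4 s.f.; limit is 2.
Rounded to 2 significant figures: 4.6 × 10^5.

4.6 × 10^5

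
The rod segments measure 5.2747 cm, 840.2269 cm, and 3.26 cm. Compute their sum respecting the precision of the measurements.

848.76 cm

5.2747 cm + 840.2269 cm + 3.26 cm = 848.7616 cm.
Addition/subtraction keeps the fewest decimal places: 5.2747 → 4 decimal places, 840.2269 → 4 decimal places, 3.26 → 2 decimal places; limit is 2.
Rounded to 2 decimal places: 848.76 cm.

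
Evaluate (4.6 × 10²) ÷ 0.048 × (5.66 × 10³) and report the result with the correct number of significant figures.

5.4 × 10⁷

(4.6 × 10²) ÷ 0.048 × (5.66 × 10³) = 54241666.6667…
Multiplication/division keeps the fewest significant figures: 4.6 × 10² → 2 s.f., 0.048 → 2 s.f., 5.66 × 10³ → 3 s.f.; limit is 2.
Rounded to 2 significant figures: 5.4 × 10⁷.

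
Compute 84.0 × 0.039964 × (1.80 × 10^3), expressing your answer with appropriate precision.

6.04 × 10^3

84.0 × 0.039964 × (1.80 × 10^3) = 6042.5568
Multiplication/division keeps the fewest significant figures: 84.0 → 3 s.f., 0.039964 → 5 s.f., 1.80 × 10^3 → 3 s.f.; limit is 3.
Rounded to 3 significant figures: 6.04 × 10^3.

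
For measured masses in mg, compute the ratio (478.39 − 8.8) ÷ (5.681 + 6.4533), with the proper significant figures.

478.39 − 8.8 = 469.59, limited to 1 d.p. → 4 s.f.; 5.681 + 6.4533 = 12.1343, limited to 3 d.p. → 5 s.f.
Carrying full precision, 469.59 ÷ 12.1343 = 38.6993893344…; keep min(4, 5) = 4 s.f.
Rounded to 4 significant figures: 38.70.

38.70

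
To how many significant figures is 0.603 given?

0.603: leading zeros are not significant; zeros between nonzero digits are significant.

3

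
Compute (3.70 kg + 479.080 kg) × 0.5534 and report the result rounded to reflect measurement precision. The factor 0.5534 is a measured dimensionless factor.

267.2 kg

3.70 kg + 479.080 kg = 482.780 kg; the sum is limited to 2 decimal places (5 s.f.).
Carrying full precision, 482.780 × 0.5534 = 267.170452 kg; 0.5534 has 4 s.f., so the result keeps min(5, 4) = 4 s.f.
Rounded to 4 significant figures: 267.2 kg.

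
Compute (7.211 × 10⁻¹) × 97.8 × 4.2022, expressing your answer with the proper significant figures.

296

(7.211 × 10⁻¹) × 97.8 × 4.2022 = 296.354187876
Multiplication/division keeps the fewest significant figures: 7.211 × 10⁻¹ → 4 s.f., 97.8 → 3 s.f., 4.2022 → 5 s.f.; limit is 3.
Rounded to 3 significant figures: 296.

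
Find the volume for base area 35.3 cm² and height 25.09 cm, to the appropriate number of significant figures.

886 cm³

volume = 35.3 cm² × 25.09 cm = 885.677 cm³.
35.3 has 3 significant figures; 25.09 has 4.
Division/multiplication keeps the fewest: 3 significant figures.
Rounded: 886 cm³.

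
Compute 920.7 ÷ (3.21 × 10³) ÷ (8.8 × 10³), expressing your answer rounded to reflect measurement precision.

3.3 × 10⁻⁵

920.7 ÷ (3.21 × 10³) ÷ (8.8 × 10³) = 0.0000325934579439…
Multiplication/division keeps the fewest significant figures: 920.7 → 4 s.f., 3.21 × 10³ → 3 s.f., 8.8 × 10³ → 2 s.f.; limit is 2.
Rounded to 2 significant figures: 3.3 × 10⁻⁵.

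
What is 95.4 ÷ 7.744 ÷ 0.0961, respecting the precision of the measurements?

128

95.4 ÷ 7.744 ÷ 0.0961 = 128.191622019…
Multiplication/division keeps the fewest significant figures: 95.4 → 3 s.f., 7.744 → 4 s.f., 0.0961 → 3 s.f.; limit is 3.
Rounded to 3 significant figures: 128.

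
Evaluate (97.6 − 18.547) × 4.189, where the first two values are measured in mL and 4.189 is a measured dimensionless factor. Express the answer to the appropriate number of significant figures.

331 mL

97.6 mL − 18.547 mL = 79.053 mL; the difference is limited to 1 decimal place (3 s.f.).
Carrying full precision, 79.053 × 4.189 = 331.153017 mL; 4.189 has 4 s.f., so the result keeps min(3, 4) = 3 s.f.
Rounded to 3 significant figures: 331 mL.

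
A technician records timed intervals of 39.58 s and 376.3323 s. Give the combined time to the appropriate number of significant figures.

415.91 s

39.58 s + 376.3323 s = 415.9123 s.
Addition/subtraction keeps the fewest decimal places: 39.58 → 2 decimal places, 376.3323 → 4 decimal places; limit is 2.
Rounded to 2 decimal places: 415.91 s.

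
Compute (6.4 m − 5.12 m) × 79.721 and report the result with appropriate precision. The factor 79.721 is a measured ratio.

1.0 × 10^2 m

6.4 m − 5.12 m = 1.28 m; the difference is limited to 1 decimal place (2 s.f.).
Carrying full precision, 1.28 × 79.721 = 102.04288 m; 79.721 has 5 s.f., so the result keeps min(2, 5) = 2 s.f.
Rounded to 2 significant figures: 1.0 × 10^2 m.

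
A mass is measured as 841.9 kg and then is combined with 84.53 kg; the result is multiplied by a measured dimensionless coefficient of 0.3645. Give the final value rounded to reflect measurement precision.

337.7 kg

841.9 kg + 84.53 kg = 926.43 kg; the sum is limited to 1 decimal place (4 s.f.).
Carrying full precision, 926.43 × 0.3645 = 337.683735 kg; 0.3645 has 4 s.f., so the result keeps min(4, 4) = 4 s.f.
Rounded to 4 significant figures: 337.7 kg.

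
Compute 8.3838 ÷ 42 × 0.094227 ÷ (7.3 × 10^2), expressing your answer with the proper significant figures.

2.6 × 10^-5

8.3838 ÷ 42 × 0.094227 ÷ (7.3 × 10^2) = 0.0000257658291781…
Multiplication/division keeps the fewest significant figures: 8.3838 → 5 s.f., 42 → 2 s.f., 0.094227 → 5 s.f., 7.3 × 10^2 → 2 s.f.; limit is 2.
Rounded to 2 significant figures: 2.6 × 10^-5.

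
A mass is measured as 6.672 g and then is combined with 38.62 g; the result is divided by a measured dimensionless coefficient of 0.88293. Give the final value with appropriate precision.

6.672 g + 38.62 g = 45.292 g; the sum is limited to 2 decimal places (4 s.f.).
Carrying full precision, 45.292 ÷ 0.88293 = 51.2973848436… g; 0.88293 has 5 s.f., so the result keeps min(4, 5) = 4 s.f.
Rounded to 4 significant figures: 51.30 g.

51.30 g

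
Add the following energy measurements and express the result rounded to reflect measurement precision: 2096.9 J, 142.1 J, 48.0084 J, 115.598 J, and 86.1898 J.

2488.8 J

2096.9 J + 142.1 J + 48.0084 J + 115.598 J + 86.1898 J = 2488.7962 J.
Addition/subtraction keeps the fewest decimal places: 2096.9 → 1 decimal place, 142.1 → 1 decimal place, 48.0084 → 4 decimal places, 115.598 → 3 decimal places, 86.1898 → 4 decimal places; limit is 1.
Rounded to 1 decimal place: 2488.8 J.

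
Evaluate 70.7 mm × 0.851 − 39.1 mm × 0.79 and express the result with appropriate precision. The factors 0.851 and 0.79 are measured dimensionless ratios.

29 mm

70.7 × 0.851 = 60.1657 → 60.2 mm (3 s.f., last digit at the 10^-1 place).
39.1 × 0.79 = 30.889 → 31 mm (2 s.f., last digit at the 10^0 place).
Difference: 29.2767 mm; keep the coarser place, 10^0.
Result: 29 mm.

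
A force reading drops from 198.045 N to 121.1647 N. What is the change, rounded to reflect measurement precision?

76.880 N

198.045 N − 121.1647 N = 76.8803 N.
Addition/subtraction keeps the fewest decimal places: 198.045 → 3 decimal places, 121.1647 → 4 decimal places; limit is 3.
Rounded to 3 decimal places: 76.880 N.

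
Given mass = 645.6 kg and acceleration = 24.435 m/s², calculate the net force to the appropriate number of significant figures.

net force = 645.6 kg × 24.435 m/s² = 15775.236 N.
645.6 has 4 significant figures; 24.435 has 5.
Division/multiplication keeps the fewest: 4 significant figures.
Rounded: 1.578 × 10⁴ N.

1.578 × 10⁴ N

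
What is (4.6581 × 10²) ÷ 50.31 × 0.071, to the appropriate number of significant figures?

0.66

(4.6581 × 10²) ÷ 50.31 × 0.071 = 0.657374478235…
Multiplication/division keeps the fewest significant figures: 4.6581 × 10² → 5 s.f., 50.31 → 4 s.f., 0.071 → 2 s.f.; limit is 2.
Rounded to 2 significant figures: 0.66.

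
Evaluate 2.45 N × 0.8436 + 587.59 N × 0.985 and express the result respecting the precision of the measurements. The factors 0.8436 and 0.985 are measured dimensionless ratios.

2.45 × 0.8436 = 2.06682 → 2.07 N (3 s.f., last digit at the 10^-2 place).
587.59 × 0.985 = 578.77615 → 579 N (3 s.f., last digit at the 10^0 place).
Sum: 580.84297 N; keep the coarser place, 10^0.
Result: 581 N.

581 N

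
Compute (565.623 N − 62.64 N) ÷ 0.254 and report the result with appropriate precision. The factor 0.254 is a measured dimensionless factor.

1.98 × 10^3 N

565.623 N − 62.64 N = 502.983 N; the difference is limited to 2 decimal places (5 s.f.).
Carrying full precision, 502.983 ÷ 0.254 = 1980.2480315… N; 0.254 has 3 s.f., so the result keeps min(5, 3) = 3 s.f.
Rounded to 3 significant figures: 1.98 × 10^3 N.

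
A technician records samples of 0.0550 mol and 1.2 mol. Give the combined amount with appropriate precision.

1.3 mol

0.0550 mol + 1.2 mol = 1.2550 mol.
Addition/subtraction keeps the fewest decimal places: 0.0550 → 4 decimal places, 1.2 → 1 decimal place; limit is 1.
Rounded to 1 decimal place: 1.3 mol.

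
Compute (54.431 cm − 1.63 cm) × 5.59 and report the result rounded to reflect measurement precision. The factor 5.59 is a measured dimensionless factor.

54.431 cm − 1.63 cm = 52.801 cm; the difference is limited to 2 decimal places (4 s.f.).
Carrying full precision, 52.801 × 5.59 = 295.15759 cm; 5.59 has 3 s.f., so the result keeps min(4, 3) = 3 s.f.
Rounded to 3 significant figures: 2.95 × 10² cm.

2.95 × 10² cm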